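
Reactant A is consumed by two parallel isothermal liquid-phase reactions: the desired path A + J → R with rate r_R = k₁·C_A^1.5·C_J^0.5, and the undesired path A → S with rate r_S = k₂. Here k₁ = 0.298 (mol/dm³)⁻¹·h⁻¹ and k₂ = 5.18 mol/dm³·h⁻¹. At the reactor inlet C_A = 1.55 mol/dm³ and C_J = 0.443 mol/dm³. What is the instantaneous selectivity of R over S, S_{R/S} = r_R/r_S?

S_{R/S} = r_R/r_S = (k₁·C_A^1.5·C_J^0.5)/(k₂) = (k₁/k₂)·C_A^1.5·C_J^0.5.
= (0.298×1.550^1.5×0.4430^0.5) / (5.18) = 0.3828/5.180 = 0.0739.
Since the desired path is higher order in A, keeping C_A high (PFR or concentrated feed) favours R.

0.0739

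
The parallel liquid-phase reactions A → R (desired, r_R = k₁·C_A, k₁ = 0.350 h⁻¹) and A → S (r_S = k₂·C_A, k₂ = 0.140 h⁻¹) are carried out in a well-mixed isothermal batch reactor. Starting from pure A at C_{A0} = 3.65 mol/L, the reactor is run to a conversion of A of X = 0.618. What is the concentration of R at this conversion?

1.61 mol/L

C_A = C_{A0}(1−X) = 1.394 mol/L.
Both paths are first order in A, so the instantaneous fraction to R is constant: dC_R/d(−C_A) = k₁/(k₁+k₂) = 0.7143.
C_R = 0.7143·(C_{A0}−C_A) = 0.7143×2.256 = 1.61 mol/L.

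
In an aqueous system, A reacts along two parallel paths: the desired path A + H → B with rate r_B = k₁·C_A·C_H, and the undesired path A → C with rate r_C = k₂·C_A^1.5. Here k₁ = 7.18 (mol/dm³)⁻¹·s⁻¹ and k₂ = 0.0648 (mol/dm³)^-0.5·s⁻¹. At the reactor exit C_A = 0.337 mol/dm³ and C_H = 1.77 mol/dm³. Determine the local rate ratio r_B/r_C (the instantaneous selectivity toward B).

338

S_{B/C} = r_B/r_C = (k₁·C_A·C_H)/(k₂·C_A^1.5) = (k₁/k₂)·C_A^-0.5·C_H.
= (7.18×0.3370×1.770) / (0.0648×0.3370^1.5) = 4.283/0.01268 = 338.
The undesired path is higher order in A, so low C_A (CSTR or dilute feed) favours B.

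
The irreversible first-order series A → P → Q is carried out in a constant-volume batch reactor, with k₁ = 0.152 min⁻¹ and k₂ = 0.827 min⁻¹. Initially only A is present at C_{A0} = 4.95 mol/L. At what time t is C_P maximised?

For first-order series the maximum of C_P occurs at t_opt = ln(k₂/k₁)/(k₂−k₁).
= ln(0.827/0.152)/(0.827−0.152) = ln(5.441)/0.6750 = 1.694/0.6750 = 2.51 min.

2.51 min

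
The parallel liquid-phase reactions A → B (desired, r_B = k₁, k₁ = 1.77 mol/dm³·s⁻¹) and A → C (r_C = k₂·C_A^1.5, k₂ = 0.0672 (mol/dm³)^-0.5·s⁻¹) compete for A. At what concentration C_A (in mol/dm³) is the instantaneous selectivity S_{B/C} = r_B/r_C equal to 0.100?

S_{B/C} = (k₁/k₂)·C_A^-1.5 ⇒ C_A = (S·k₂/k₁)^(1/(-1.5)).
= (0.100×0.0672/1.77)^(-0.6667) = (0.003797)^(-0.6667) = 41.1 mol/dm³.

41.1 mol/dm³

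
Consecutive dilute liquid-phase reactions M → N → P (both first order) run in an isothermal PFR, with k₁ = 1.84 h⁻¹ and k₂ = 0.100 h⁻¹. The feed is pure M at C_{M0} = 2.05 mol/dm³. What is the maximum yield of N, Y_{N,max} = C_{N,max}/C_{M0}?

0.846

Evaluating C_N at τ_opt = ln(k₂/k₁)/(k₂−k₁) gives C_{N,max}/C_{M0} = (k₁/k₂)^[k₂/(k₂−k₁)].
= (1.84/0.100)^(0.100/(0.100−1.84)) = (18.40)^(-0.05747) = 0.8459.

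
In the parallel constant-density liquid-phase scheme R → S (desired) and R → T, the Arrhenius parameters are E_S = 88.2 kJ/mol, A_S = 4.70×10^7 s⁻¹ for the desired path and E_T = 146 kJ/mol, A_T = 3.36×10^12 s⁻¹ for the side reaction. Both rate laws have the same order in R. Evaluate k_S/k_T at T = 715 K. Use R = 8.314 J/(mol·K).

k_S/k_T = (A_S/A_T)·exp[−(E_S−E_T)/(RT)] = (A_S/A_T)·exp[(E_T−E_S)/(RT)].
(E_T−E_S)/(RT) = (146−88.2)×10³/(8.314×715) = 57800/5945 = 9.723.
k_S/k_T = (4.70×10^7/3.36×10^12)·exp(9.723) = 1.399×10^-5 × 16702 = 0.234.
Since E_S < E_T, lowering the temperature improves selectivity toward S.

0.234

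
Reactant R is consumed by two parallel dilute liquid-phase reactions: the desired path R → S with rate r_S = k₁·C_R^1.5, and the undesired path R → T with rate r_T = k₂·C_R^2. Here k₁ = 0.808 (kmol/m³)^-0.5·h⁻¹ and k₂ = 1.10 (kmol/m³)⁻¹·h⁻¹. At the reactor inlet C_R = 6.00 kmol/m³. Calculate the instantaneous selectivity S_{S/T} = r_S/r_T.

S_{S/T} = r_S/r_T = (k₁·C_R^1.5)/(k₂·C_R^2) = (k₁/k₂)·C_R^-0.5.
= (0.808×6.000^1.5) / (1.10×6.000^2) = 11.88/39.60 = 0.300.
The undesired path is higher order in R, so low C_R (CSTR or dilute feed) favours S.

0.300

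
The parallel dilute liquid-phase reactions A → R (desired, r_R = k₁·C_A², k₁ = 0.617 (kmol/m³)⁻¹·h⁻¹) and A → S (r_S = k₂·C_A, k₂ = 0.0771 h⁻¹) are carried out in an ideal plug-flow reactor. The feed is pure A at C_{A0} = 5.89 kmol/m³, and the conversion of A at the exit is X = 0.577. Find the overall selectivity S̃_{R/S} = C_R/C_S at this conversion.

31.7

C_A = C_{A0}(1−X) = 2.491 kmol/m³.
Along a PFR/batch, dC_S/dC_A = −r_S/(r_R+r_S) = −k₂/(k₂+k₁·C_A).
Integrating from C_{A0} to C_A: C_S = (0.0771/0.617)·ln[(0.0771+0.617·5.89)/(0.0771+0.617·2.49)] = 0.1250·ln(3.711/1.614) = 0.1040 kmol/m³.
Then C_R = (C_{A0}−C_A) − C_S = 3.399 − 0.1040 = 3.295 kmol/m³.
S̃_{R/S} = C_R/C_S = 3.295/0.1040 = 31.7.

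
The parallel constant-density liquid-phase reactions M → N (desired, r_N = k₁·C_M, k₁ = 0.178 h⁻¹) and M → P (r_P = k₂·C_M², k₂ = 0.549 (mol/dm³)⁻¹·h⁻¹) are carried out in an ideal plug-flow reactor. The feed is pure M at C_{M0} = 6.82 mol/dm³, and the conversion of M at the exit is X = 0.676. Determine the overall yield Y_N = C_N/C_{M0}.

0.0493

C_M = C_{M0}(1−X) = 2.210 mol/dm³.
Along a PFR/batch, dC_N/dC_M = −r_N/(r_N+r_P) = −k₁/(k₁+k₂·C_M).
Integrating from C_{M0} to C_M: C_N = (0.178/0.549)·ln[(0.178+0.549·6.82)/(0.178+0.549·2.21)] = 0.3242·ln(3.922/1.391) = 0.3361 mol/dm³.
Y_N = C_N/C_{M0} = 0.3361/6.82 = 0.0493.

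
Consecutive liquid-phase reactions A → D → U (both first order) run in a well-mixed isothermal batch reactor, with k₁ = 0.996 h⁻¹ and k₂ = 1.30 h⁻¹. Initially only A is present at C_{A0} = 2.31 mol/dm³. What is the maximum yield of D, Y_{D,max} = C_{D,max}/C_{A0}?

0.320

At the optimum, C_{D,max}/C_{A0} = (k₁/k₂)^[k₂/(k₂−k₁)].
= (0.996/1.30)^(1.30/(1.30−0.996)) = (0.7662)^(4.276) = 0.3201.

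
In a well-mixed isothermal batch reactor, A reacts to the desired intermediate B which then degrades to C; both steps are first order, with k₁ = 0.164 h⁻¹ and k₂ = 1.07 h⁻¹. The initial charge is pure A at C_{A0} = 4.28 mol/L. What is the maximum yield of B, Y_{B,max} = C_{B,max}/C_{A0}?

0.109

At the optimum, C_{B,max}/C_{A0} = (k₁/k₂)^[k₂/(k₂−k₁)].
= (0.164/1.07)^(1.07/(1.07−0.164)) = (0.1533)^(1.181) = 0.1091.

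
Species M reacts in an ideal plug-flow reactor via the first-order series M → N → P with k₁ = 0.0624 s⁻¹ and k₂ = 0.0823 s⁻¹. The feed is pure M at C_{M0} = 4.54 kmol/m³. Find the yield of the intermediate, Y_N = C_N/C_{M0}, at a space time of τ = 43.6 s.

The intermediate concentration in a first-order A→B→C sequence is C_N = k₁C_{M0}(e^(−k₁τ) − e^(−k₂τ))/(k₂−k₁).
e^(−k₁τ) = e^(−0.0624×43.6) = e^(−2.721) = 0.06583; e^(−k₂τ) = e^(−3.588) = 0.02765.
C_N = 0.0624×4.54/(0.0823−0.0624) × (0.06583−0.02765) = 14.24×0.03819 = 0.5436 kmol/m³.
Y_N = C_N/C_{M0} = 0.5436/4.54 = 0.120.

0.120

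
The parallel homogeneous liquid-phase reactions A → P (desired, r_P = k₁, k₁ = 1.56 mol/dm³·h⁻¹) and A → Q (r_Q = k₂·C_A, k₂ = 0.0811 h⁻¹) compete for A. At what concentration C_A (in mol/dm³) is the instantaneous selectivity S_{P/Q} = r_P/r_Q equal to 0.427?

45.0 mol/dm³

S_{P/Q} = (k₁/k₂)·C_A⁻¹ ⇒ C_A = (S·k₂/k₁)^(-1).
= (0.427×0.0811/1.56)^(-1) = (0.02220)^(-1) = 45.0 mol/dm³.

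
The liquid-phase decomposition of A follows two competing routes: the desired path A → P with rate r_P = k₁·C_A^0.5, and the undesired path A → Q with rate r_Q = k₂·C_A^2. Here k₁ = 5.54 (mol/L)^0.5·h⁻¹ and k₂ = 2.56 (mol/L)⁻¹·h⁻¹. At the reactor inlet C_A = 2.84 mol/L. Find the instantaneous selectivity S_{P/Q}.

S_{P/Q} = r_P/r_Q = (k₁·C_A^0.5)/(k₂·C_A^2) = (k₁/k₂)·C_A^-1.5.
= (5.54×2.840^0.5) / (2.56×2.840^2) = 9.336/20.65 = 0.452.

0.452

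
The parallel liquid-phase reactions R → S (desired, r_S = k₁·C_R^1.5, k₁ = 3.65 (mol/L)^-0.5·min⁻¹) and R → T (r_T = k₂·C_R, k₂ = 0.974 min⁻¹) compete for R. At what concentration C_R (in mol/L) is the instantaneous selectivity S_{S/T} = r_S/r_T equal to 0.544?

0.0211 mol/L

S_{S/T} = (k₁/k₂)·C_R^0.5 ⇒ C_R = (S·k₂/k₁)^(2).
= (0.544×0.974/3.65)^(2) = (0.1452)^(2) = 0.0211 mol/L.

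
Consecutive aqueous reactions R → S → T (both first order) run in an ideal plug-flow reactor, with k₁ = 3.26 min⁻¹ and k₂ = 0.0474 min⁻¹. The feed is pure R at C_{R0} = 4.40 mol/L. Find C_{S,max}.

4.13 mol/L

For a first-order series the maximum intermediate yield is C_{S,max}/C_{R0} = (k₁/k₂)^[k₂/(k₂−k₁)].
= (3.26/0.0474)^(0.0474/(0.0474−3.26)) = (68.78)^(-0.01475) = 0.9395.
C_{S,max} = 0.9395×4.40 = 4.13 mol/L.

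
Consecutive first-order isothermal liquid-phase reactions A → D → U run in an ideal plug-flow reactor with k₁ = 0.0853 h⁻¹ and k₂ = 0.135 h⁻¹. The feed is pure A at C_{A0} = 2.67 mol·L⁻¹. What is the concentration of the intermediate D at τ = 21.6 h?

For first-order series with pure A initially, C_D(τ) = k₁C_{A0}/(k₂−k₁)·(e^(−k₁τ) − e^(−k₂τ)).
e^(−k₁τ) = e^(−0.0853×21.6) = e^(−1.842) = 0.1584; e^(−k₂τ) = e^(−2.916) = 0.05415.
C_D = 0.0853×2.67/(0.135−0.0853) × (0.1584−0.05415) = 4.583×0.1043 = 0.4778 mol·L⁻¹.

0.478 mol·L⁻¹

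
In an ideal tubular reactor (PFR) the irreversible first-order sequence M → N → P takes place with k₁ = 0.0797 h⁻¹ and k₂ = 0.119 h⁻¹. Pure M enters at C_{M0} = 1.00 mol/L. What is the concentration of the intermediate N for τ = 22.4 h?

Solving the coupled first-order balances gives C_N(τ) = [k₁/(k₂−k₁)]·C_{M0}·(e^(−k₁τ) − e^(−k₂τ)).
e^(−k₁τ) = e^(−0.0797×22.4) = e^(−1.785) = 0.1678; e^(−k₂τ) = e^(−2.666) = 0.06956.
C_N = 0.0797×1.00/(0.119−0.0797) × (0.1678−0.06956) = 2.028×0.09819 = 0.1991 mol/L.

0.199 mol/L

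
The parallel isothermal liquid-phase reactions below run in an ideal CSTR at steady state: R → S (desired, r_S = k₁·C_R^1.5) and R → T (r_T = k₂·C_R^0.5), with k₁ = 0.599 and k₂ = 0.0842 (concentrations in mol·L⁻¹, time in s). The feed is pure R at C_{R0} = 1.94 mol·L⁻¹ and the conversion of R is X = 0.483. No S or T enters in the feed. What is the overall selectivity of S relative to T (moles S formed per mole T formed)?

7.14

Exit C_R = C_{R0}(1−X) = 1.94×0.517 = 1.003 mol·L⁻¹.
Rates in a CSTR are evaluated at the outlet concentration: r_S = 0.599×1.003^1.5 = 0.6017, r_T = 0.0842×1.003^0.5 = 0.08433.
Overall selectivity = C_S/C_T = r_Sτ/(r_Tτ) = r_S/r_T = 7.14.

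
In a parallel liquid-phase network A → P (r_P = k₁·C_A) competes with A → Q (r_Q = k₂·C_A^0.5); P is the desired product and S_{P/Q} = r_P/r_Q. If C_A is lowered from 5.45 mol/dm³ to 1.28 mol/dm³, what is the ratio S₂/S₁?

S_{P/Q} = (k₁/k₂)·C_A^0.5, so S₂/S₁ = (C_{A,2}/C_{A,1})^0.5.
= (1.28/5.45)^0.5 = (0.2349)^0.5 = 0.485.
Selectivity toward P falls as C_A falls — high-concentration operation is favoured.

0.485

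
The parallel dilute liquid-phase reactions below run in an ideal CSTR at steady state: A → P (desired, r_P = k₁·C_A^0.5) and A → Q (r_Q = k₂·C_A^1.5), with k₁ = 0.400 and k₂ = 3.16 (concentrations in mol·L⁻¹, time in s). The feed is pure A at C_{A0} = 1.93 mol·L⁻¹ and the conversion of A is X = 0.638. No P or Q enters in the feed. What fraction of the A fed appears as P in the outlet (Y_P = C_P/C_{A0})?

Exit C_A = C_{A0}(1−X) = 1.93×0.362 = 0.6987 mol·L⁻¹.
In a CSTR the entire volume is at exit conditions, so r_P = 0.400×0.6987^0.5 = 0.3343 and r_Q = 3.16×0.6987^1.5 = 1.845.
Fraction of consumed A going to P: r_P/(r_P+r_Q) = 0.1534.
C_P = 0.1534·C_{A0}·X = 0.1534×1.93×0.638 = 0.189 mol·L⁻¹; Y_P = C_P/C_{A0} = 0.0979.

0.0979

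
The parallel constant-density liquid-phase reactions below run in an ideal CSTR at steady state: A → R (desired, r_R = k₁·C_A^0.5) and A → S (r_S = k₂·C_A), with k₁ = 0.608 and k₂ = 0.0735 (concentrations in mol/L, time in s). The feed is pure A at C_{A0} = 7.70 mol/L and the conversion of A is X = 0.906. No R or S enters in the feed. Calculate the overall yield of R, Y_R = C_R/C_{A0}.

Exit C_A = C_{A0}(1−X) = 7.70×0.0940 = 0.7238 mol/L.
In a CSTR the entire volume is at exit conditions, so r_R = 0.608×0.7238^0.5 = 0.5173 and r_S = 0.0735×0.7238 = 0.05320.
Fraction of consumed A going to R: r_R/(r_R+r_S) = 0.9067.
C_R = 0.9067·C_{A0}·X = 0.9067×7.70×0.906 = 6.33 mol/L; Y_R = C_R/C_{A0} = 0.822.

0.822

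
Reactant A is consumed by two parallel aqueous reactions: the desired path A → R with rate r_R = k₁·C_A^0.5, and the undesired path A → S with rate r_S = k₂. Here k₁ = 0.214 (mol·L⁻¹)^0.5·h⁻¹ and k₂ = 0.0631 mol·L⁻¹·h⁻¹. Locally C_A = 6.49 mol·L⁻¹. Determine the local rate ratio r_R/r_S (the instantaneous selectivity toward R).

8.64

S_{R/S} = r_R/r_S = (k₁·C_A^0.5)/(k₂) = (k₁/k₂)·C_A^0.5.
= (0.214×6.490^0.5) / (0.0631) = 0.5452/0.06310 = 8.64.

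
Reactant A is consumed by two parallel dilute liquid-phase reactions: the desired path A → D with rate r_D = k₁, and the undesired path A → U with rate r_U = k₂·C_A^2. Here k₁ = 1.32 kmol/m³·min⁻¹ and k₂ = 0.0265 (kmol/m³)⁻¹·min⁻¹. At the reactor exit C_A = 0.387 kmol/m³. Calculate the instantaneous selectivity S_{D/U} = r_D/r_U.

333

S_{D/U} = r_D/r_U = (k₁)/(k₂·C_A^2) = (k₁/k₂)·C_A^-2.
= (1.32) / (0.0265×0.3870^2) = 1.320/0.003969 = 333.
The undesired path is higher order in A, so low C_A (CSTR or dilute feed) favours D.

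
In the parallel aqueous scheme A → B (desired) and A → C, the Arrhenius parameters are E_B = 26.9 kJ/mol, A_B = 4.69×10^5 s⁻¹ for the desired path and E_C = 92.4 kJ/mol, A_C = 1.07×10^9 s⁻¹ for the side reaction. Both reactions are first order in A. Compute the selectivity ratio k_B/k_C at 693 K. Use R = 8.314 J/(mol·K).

37.9

k_B/k_C = (A_B/A_C)·exp[−(E_B−E_C)/(RT)] = (A_B/A_C)·exp[(E_C−E_B)/(RT)].
(E_C−E_B)/(RT) = (92.4−26.9)×10³/(8.314×693) = 65500/5762 = 11.37.
k_B/k_C = (4.69×10^5/1.07×10^9)·exp(11.37) = 4.383×10^-4 × 86540 = 37.9.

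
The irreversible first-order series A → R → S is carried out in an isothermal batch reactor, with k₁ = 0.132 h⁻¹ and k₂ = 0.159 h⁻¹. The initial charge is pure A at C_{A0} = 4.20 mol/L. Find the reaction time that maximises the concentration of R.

The intermediate peaks when r₁ = r₂, i.e. k₁e^(−k₁t) = k₂e^(−k₂t), giving t_opt = ln(k₂/k₁)/(k₂−k₁).
= ln(0.159/0.132)/(0.159−0.132) = ln(1.205)/0.02700 = 0.1861/0.02700 = 6.89 h.

6.89 h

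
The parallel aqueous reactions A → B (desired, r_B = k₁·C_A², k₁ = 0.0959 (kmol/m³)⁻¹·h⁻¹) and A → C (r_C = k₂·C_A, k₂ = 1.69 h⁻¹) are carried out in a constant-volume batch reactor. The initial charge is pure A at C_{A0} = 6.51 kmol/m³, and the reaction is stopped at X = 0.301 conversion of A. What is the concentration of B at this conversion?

C_A = C_{A0}(1−X) = 4.550 kmol/m³.
Along a PFR/batch, dC_C/dC_A = −r_C/(r_B+r_C) = −k₂/(k₂+k₁·C_A).
Integrating from C_{A0} to C_A: C_C = (1.69/0.0959)·ln[(1.69+0.0959·6.51)/(1.69+0.0959·4.55)] = 17.62·ln(2.314/2.126) = 1.492 kmol/m³.
Then C_B = (C_{A0}−C_A) − C_C = 1.960 − 1.492 = 0.4672 kmol/m³.

0.467 kmol/m³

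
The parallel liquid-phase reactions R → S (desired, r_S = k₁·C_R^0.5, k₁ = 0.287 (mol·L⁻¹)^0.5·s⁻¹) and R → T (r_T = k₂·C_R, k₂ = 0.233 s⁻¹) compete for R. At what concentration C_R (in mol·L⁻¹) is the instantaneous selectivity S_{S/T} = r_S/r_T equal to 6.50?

0.0359 mol·L⁻¹

S_{S/T} = (k₁/k₂)·C_R^-0.5 ⇒ C_R = (S·k₂/k₁)^(-2).
= (6.50×0.233/0.287)^(-2) = (5.277)^(-2) = 0.0359 mol·L⁻¹.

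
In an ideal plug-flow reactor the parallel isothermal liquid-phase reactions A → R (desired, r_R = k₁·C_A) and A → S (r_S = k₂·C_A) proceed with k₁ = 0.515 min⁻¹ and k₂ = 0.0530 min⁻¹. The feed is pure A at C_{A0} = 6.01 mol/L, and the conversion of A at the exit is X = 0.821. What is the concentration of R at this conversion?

4.47 mol/L

C_A = C_{A0}(1−X) = 1.076 mol/L.
Both paths are first order in A, so the instantaneous fraction to R is constant: dC_R/d(−C_A) = k₁/(k₁+k₂) = 0.9067.
C_R = 0.9067·(C_{A0}−C_A) = 0.9067×4.934 = 4.47 mol/L.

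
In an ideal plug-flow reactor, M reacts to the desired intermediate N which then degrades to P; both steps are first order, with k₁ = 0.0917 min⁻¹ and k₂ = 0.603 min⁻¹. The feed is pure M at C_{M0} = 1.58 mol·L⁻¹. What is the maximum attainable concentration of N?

0.171 mol·L⁻¹

At the optimum, C_{N,max}/C_{M0} = (k₁/k₂)^[k₂/(k₂−k₁)].
= (0.0917/0.603)^(0.603/(0.603−0.0917)) = (0.1521)^(1.179) = 0.1085.
C_{N,max} = 0.1085×1.58 = 0.171 mol·L⁻¹.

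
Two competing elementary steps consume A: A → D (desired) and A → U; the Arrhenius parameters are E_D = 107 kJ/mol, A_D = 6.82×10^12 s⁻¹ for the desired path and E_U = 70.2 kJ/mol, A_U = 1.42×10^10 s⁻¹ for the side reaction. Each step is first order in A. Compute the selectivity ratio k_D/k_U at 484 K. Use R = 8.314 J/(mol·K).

k_D/k_U = (A_D/A_U)·exp[−(E_D−E_U)/(RT)] = (A_D/A_U)·exp[(E_U−E_D)/(RT)].
(E_U−E_D)/(RT) = (70.2−107)×10³/(8.314×484) = -36800/4024 = -9.145.
k_D/k_U = (6.82×10^12/1.42×10^10)·exp(-9.145) = 480.3 × 1.067×10^-4 = 0.0513.

0.0513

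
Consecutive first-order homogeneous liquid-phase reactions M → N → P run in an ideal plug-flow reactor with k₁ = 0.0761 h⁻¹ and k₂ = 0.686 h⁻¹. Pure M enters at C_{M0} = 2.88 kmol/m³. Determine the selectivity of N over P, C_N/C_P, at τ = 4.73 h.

0.373

For first-order series with pure M initially, C_N(τ) = k₁C_{M0}/(k₂−k₁)·(e^(−k₁τ) − e^(−k₂τ)).
e^(−k₁τ) = e^(−0.0761×4.73) = e^(−0.3600) = 0.6977; e^(−k₂τ) = e^(−3.245) = 0.03898.
C_N = 0.0761×2.88/(0.686−0.0761) × (0.6977−0.03898) = 0.3594×0.6587 = 0.2367 kmol/m³.
C_M = C_{M0}e^(−k₁τ) = 2.009 kmol/m³, so C_P = C_{M0}−C_M−C_N = 0.6339 kmol/m³; C_N/C_P = 0.373.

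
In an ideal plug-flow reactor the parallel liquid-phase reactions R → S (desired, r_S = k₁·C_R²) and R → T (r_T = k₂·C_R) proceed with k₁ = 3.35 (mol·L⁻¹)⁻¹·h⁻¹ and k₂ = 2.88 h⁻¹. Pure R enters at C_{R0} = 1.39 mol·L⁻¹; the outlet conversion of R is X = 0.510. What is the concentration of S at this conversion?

0.384 mol·L⁻¹

C_R = C_{R0}(1−X) = 0.6811 mol·L⁻¹.
Along a PFR/batch, dC_T/dC_R = −r_T/(r_S+r_T) = −k₂/(k₂+k₁·C_R).
Integrating from C_{R0} to C_R: C_T = (2.88/3.35)·ln[(2.88+3.35·1.39)/(2.88+3.35·0.681)] = 0.8597·ln(7.536/5.162) = 0.3254 mol·L⁻¹.
Then C_S = (C_{R0}−C_R) − C_T = 0.7089 − 0.3254 = 0.3835 mol·L⁻¹.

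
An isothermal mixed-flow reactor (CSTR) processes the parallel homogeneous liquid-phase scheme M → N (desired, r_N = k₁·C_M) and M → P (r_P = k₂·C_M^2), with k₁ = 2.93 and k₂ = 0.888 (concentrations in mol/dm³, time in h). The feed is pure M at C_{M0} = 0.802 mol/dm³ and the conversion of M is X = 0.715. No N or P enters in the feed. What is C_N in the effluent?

0.536 mol/dm³

Exit C_M = C_{M0}(1−X) = 0.802×0.285 = 0.2286 mol/dm³.
Rates in a CSTR are evaluated at the outlet concentration: r_N = 2.93×0.2286 = 0.6697, r_P = 0.888×0.2286^2 = 0.04639.
Fraction of consumed M going to N: r_N/(r_N+r_P) = 0.9352.
C_N = 0.9352·C_{M0}·X = 0.9352×0.802×0.715 = 0.536 mol/dm³.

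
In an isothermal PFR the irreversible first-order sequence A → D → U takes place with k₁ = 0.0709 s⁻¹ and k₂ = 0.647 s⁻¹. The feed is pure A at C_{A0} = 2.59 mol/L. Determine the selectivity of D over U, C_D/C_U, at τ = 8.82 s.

Solving the coupled first-order balances gives C_D(τ) = [k₁/(k₂−k₁)]·C_{A0}·(e^(−k₁τ) − e^(−k₂τ)).
e^(−k₁τ) = e^(−0.0709×8.82) = e^(−0.6253) = 0.5351; e^(−k₂τ) = e^(−5.707) = 0.003324.
C_D = 0.0709×2.59/(0.647−0.0709) × (0.5351−0.003324) = 0.3187×0.5318 = 0.1695 mol/L.
C_A = C_{A0}e^(−k₁τ) = 1.386 mol/L, so C_U = C_{A0}−C_A−C_D = 1.035 mol/L; C_D/C_U = 0.164.

0.164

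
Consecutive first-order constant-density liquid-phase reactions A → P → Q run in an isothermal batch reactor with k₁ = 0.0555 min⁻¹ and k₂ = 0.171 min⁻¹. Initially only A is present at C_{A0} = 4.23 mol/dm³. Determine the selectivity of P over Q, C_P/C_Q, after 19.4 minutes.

The intermediate concentration in a first-order A→B→C sequence is C_P = k₁C_{A0}(e^(−k₁t) − e^(−k₂t))/(k₂−k₁).
e^(−k₁t) = e^(−0.0555×19.4) = e^(−1.077) = 0.3407; e^(−k₂t) = e^(−3.317) = 0.03625.
C_P = 0.0555×4.23/(0.171−0.0555) × (0.3407−0.03625) = 2.033×0.3045 = 0.6189 mol/dm³.
C_A = C_{A0}e^(−k₁t) = 1.441 mol/dm³, so C_Q = C_{A0}−C_A−C_P = 2.170 mol/dm³; C_P/C_Q = 0.285.

0.285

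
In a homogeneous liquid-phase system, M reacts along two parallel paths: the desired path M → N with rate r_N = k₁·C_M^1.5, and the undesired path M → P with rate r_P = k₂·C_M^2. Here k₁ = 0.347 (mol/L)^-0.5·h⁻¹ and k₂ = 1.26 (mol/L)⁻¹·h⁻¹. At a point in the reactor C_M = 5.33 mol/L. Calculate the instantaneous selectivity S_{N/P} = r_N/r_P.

S_{N/P} = r_N/r_P = (k₁·C_M^1.5)/(k₂·C_M^2) = (k₁/k₂)·C_M^-0.5.
= (0.347×5.330^1.5) / (1.26×5.330^2) = 4.270/35.80 = 0.119.
The undesired path is higher order in M, so low C_M (CSTR or dilute feed) favours N.

0.119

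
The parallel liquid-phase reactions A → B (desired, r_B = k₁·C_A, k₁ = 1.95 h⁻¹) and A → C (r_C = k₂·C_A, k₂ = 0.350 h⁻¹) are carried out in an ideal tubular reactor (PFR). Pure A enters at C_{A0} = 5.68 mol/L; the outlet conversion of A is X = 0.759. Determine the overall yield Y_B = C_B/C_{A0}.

C_A = C_{A0}(1−X) = 1.369 mol/L.
Both paths are first order in A, so the instantaneous fraction to B is constant: dC_B/d(−C_A) = k₁/(k₁+k₂) = 0.8478.
C_B = 0.8478·(C_{A0}−C_A) = 0.8478×4.311 = 3.66 mol/L.
Y_B = C_B/C_{A0} = 3.655/5.68 = 0.644.

0.644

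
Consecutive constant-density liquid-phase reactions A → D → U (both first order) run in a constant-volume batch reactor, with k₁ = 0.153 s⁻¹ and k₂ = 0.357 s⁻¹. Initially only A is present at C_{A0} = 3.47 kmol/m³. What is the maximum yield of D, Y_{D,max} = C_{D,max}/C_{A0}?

0.227

For a first-order series the maximum intermediate yield is C_{D,max}/C_{A0} = (k₁/k₂)^[k₂/(k₂−k₁)].
= (0.153/0.357)^(0.357/(0.357−0.153)) = (0.4286)^(1.750) = 0.2270.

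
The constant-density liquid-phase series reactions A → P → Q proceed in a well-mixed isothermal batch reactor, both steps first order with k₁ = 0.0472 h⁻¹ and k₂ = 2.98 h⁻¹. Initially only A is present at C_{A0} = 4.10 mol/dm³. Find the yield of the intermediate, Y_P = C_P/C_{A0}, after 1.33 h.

0.0148

For first-order series with pure A initially, C_P(t) = k₁C_{A0}/(k₂−k₁)·(e^(−k₁t) − e^(−k₂t)).
e^(−k₁t) = e^(−0.0472×1.33) = e^(−0.06278) = 0.9392; e^(−k₂t) = e^(−3.963) = 0.01900.
C_P = 0.0472×4.10/(2.98−0.0472) × (0.9392−0.01900) = 0.06598×0.9202 = 0.06072 mol/dm³.
Y_P = C_P/C_{A0} = 0.06072/4.10 = 0.0148.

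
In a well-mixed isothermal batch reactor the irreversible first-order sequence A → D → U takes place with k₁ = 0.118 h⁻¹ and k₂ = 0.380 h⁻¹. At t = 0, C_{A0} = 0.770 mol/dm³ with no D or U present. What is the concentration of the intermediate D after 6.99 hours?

0.128 mol/dm³

For first-order series with pure A initially, C_D(t) = k₁C_{A0}/(k₂−k₁)·(e^(−k₁t) − e^(−k₂t)).
e^(−k₁t) = e^(−0.118×6.99) = e^(−0.8248) = 0.4383; e^(−k₂t) = e^(−2.656) = 0.07021.
C_D = 0.118×0.770/(0.380−0.118) × (0.4383−0.07021) = 0.3468×0.3681 = 0.1277 mol/dm³.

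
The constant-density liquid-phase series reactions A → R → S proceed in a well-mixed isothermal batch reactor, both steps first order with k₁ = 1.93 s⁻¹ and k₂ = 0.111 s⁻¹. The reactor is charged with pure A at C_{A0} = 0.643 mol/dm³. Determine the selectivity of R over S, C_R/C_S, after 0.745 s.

The intermediate concentration in a first-order A→B→C sequence is C_R = k₁C_{A0}(e^(−k₁t) − e^(−k₂t))/(k₂−k₁).
e^(−k₁t) = e^(−1.93×0.745) = e^(−1.438) = 0.2374; e^(−k₂t) = e^(−0.08270) = 0.9206.
C_R = 1.93×0.643/(0.111−1.93) × (0.2374−0.9206) = (-0.6822)×(-0.6832) = 0.4661 mol/dm³.
C_A = C_{A0}e^(−k₁t) = 0.1527 mol/dm³, so C_S = C_{A0}−C_A−C_R = 0.02423 mol/dm³; C_R/C_S = 19.2.

19.2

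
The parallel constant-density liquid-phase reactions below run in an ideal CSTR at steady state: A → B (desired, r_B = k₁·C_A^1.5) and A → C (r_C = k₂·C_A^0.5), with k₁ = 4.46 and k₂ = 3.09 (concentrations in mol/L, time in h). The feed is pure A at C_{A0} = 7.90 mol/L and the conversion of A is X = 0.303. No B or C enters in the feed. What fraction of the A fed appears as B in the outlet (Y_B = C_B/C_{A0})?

Exit C_A = C_{A0}(1−X) = 7.90×0.697 = 5.506 mol/L.
In a CSTR the entire volume is at exit conditions, so r_B = 4.46×5.506^1.5 = 57.63 and r_C = 3.09×5.506^0.5 = 7.251.
Fraction of consumed A going to B: r_B/(r_B+r_C) = 0.8882.
C_B = 0.8882·C_{A0}·X = 0.8882×7.90×0.303 = 2.13 mol/L; Y_B = C_B/C_{A0} = 0.269.

0.269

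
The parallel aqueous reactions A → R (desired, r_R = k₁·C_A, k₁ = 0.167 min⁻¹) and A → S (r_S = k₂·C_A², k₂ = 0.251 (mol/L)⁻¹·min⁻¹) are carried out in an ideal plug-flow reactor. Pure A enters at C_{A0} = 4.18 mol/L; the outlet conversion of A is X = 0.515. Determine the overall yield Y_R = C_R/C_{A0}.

C_A = C_{A0}(1−X) = 2.027 mol/L.
Along a PFR/batch, dC_R/dC_A = −r_R/(r_R+r_S) = −k₁/(k₁+k₂·C_A).
Integrating from C_{A0} to C_A: C_R = (0.167/0.251)·ln[(0.167+0.251·4.18)/(0.167+0.251·2.03)] = 0.6653·ln(1.216/0.6759) = 0.3909 mol/L.
Y_R = C_R/C_{A0} = 0.3909/4.18 = 0.0935.

0.0935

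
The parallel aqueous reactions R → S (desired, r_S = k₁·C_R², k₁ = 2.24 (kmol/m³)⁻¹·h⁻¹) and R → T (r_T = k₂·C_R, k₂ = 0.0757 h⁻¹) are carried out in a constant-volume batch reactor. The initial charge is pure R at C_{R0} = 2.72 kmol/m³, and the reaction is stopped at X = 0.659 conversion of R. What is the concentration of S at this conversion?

C_R = C_{R0}(1−X) = 0.9275 kmol/m³.
Along a PFR/batch, dC_T/dC_R = −r_T/(r_S+r_T) = −k₂/(k₂+k₁·C_R).
Integrating from C_{R0} to C_R: C_T = (0.0757/2.24)·ln[(0.0757+2.24·2.72)/(0.0757+2.24·0.928)] = 0.03379·ln(6.169/2.153) = 0.03557 kmol/m³.
Then C_S = (C_{R0}−C_R) − C_T = 1.792 − 0.03557 = 1.757 kmol/m³.

1.76 kmol/m³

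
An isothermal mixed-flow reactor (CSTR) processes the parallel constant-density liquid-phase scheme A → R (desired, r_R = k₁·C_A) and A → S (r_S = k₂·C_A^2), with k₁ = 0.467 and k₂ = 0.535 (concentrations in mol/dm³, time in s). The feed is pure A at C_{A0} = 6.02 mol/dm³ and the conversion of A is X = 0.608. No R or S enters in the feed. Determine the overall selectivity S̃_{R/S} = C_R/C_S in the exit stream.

0.370

Exit C_A = C_{A0}(1−X) = 6.02×0.392 = 2.360 mol/dm³.
Rates in a CSTR are evaluated at the outlet concentration: r_R = 0.467×2.360 = 1.102, r_S = 0.535×2.360^2 = 2.979.
Overall selectivity = C_R/C_S = r_Rτ/(r_Sτ) = r_R/r_S = 0.370.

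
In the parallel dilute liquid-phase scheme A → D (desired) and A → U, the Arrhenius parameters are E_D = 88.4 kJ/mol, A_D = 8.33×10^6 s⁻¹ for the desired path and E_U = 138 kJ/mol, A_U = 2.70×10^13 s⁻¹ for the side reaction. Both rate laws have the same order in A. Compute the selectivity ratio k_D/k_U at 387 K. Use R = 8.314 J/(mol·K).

1.53

Since both paths have the same order in A, the concentration cancels and S_{D/U} = k_D/k_U = (A_D/A_U)·exp[(E_U−E_D)/(RT)].
(E_U−E_D)/(RT) = (138−88.4)×10³/(8.314×387) = 49600/3218 = 15.42.
k_D/k_U = (8.33×10^6/2.70×10^13)·exp(15.42) = 3.085×10^-7 × 4.954×10^6 = 1.53.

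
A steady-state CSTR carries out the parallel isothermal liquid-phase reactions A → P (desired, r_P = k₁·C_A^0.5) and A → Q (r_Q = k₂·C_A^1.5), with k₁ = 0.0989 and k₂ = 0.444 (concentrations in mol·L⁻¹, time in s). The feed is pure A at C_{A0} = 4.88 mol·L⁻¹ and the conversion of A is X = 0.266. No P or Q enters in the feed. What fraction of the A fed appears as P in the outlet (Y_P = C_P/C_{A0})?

Exit C_A = C_{A0}(1−X) = 4.88×0.734 = 3.582 mol·L⁻¹.
In a CSTR the entire volume is at exit conditions, so r_P = 0.0989×3.582^0.5 = 0.1872 and r_Q = 0.444×3.582^1.5 = 3.010.
Fraction of consumed A going to P: r_P/(r_P+r_Q) = 0.05855.
C_P = 0.05855·C_{A0}·X = 0.05855×4.88×0.266 = 0.0760 mol·L⁻¹; Y_P = C_P/C_{A0} = 0.0156.

0.0156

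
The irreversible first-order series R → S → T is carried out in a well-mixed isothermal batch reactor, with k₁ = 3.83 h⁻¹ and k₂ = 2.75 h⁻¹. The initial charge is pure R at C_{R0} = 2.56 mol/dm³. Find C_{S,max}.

1.10 mol/dm³

At the optimum, C_{S,max}/C_{R0} = (k₁/k₂)^[k₂/(k₂−k₁)].
= (3.83/2.75)^(2.75/(2.75−3.83)) = (1.393)^(-2.546) = 0.4302.
C_{S,max} = 0.4302×2.56 = 1.10 mol/dm³.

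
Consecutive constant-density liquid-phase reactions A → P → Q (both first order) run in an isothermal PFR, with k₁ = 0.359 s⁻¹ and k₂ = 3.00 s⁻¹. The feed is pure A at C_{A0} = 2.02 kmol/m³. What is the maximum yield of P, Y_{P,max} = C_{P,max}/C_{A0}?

0.0897

At the optimum, C_{P,max}/C_{A0} = (k₁/k₂)^[k₂/(k₂−k₁)].
= (0.359/3.00)^(3.00/(3.00−0.359)) = (0.1197)^(1.136) = 0.08967.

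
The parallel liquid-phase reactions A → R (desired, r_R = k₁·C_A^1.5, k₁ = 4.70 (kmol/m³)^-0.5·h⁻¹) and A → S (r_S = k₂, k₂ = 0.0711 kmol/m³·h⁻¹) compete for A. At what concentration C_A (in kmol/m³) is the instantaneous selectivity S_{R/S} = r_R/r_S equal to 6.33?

0.209 kmol/m³

S_{R/S} = (k₁/k₂)·C_A^1.5 ⇒ C_A = (S·k₂/k₁)^(1/1.5).
= (6.33×0.0711/4.70)^(0.6667) = (0.09576)^(0.6667) = 0.209 kmol/m³.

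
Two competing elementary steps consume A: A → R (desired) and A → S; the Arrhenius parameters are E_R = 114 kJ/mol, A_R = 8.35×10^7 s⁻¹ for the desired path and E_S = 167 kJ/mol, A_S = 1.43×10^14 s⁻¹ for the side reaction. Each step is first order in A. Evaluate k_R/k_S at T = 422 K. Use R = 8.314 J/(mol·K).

2.12

With equal orders, S_{R/S} = k_R/k_S = (A_R/A_S)·exp[(E_S−E_R)/(RT)].
(E_S−E_R)/(RT) = (167−114)×10³/(8.314×422) = 53000/3509 = 15.11.
k_R/k_S = (8.35×10^7/1.43×10^14)·exp(15.11) = 5.839×10^-7 × 3.635×10^6 = 2.12.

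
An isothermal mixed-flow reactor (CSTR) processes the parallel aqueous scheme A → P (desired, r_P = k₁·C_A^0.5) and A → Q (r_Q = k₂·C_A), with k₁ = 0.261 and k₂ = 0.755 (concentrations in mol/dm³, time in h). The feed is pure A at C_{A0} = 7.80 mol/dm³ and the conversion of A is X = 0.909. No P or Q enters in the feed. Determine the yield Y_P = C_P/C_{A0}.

0.264

Exit C_A = C_{A0}(1−X) = 7.80×0.0910 = 0.7098 mol/dm³.
In a CSTR the entire volume is at exit conditions, so r_P = 0.261×0.7098^0.5 = 0.2199 and r_Q = 0.755×0.7098 = 0.5359.
Fraction of consumed A going to P: r_P/(r_P+r_Q) = 0.2909.
C_P = 0.2909·C_{A0}·X = 0.2909×7.80×0.909 = 2.06 mol/dm³; Y_P = C_P/C_{A0} = 0.264.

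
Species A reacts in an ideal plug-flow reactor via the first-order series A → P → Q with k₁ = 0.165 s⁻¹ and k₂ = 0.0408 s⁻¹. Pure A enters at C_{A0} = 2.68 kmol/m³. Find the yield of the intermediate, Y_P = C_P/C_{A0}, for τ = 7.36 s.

For first-order series with pure A initially, C_P(τ) = k₁C_{A0}/(k₂−k₁)·(e^(−k₁τ) − e^(−k₂τ)).
e^(−k₁τ) = e^(−0.165×7.36) = e^(−1.214) = 0.2969; e^(−k₂τ) = e^(−0.3003) = 0.7406.
C_P = 0.165×2.68/(0.0408−0.165) × (0.2969−0.7406) = (-3.560)×(-0.4437) = 1.580 kmol/m³.
Y_P = C_P/C_{A0} = 1.580/2.68 = 0.589.

0.589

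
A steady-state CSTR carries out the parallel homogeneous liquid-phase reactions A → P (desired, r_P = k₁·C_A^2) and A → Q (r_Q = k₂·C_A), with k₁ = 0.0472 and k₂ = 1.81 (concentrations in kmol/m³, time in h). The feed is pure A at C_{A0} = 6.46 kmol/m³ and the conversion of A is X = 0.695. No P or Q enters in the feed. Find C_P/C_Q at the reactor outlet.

Exit C_A = C_{A0}(1−X) = 6.46×0.305 = 1.970 kmol/m³.
Rates in a CSTR are evaluated at the outlet concentration: r_P = 0.0472×1.970^2 = 0.1832, r_Q = 1.81×1.970 = 3.566.
Overall selectivity = C_P/C_Q = r_Pτ/(r_Qτ) = r_P/r_Q = 0.0514.

0.0514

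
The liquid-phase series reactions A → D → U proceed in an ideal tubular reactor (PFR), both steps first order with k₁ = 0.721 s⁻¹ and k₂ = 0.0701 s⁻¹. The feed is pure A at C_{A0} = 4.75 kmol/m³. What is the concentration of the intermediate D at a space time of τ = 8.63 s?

2.86 kmol/m³

Solving the coupled first-order balances gives C_D(τ) = [k₁/(k₂−k₁)]·C_{A0}·(e^(−k₁τ) − e^(−k₂τ)).
e^(−k₁τ) = e^(−0.721×8.63) = e^(−6.222) = 0.001985; e^(−k₂τ) = e^(−0.6050) = 0.5461.
C_D = 0.721×4.75/(0.0701−0.721) × (0.001985−0.5461) = (-5.262)×(-0.5441) = 2.863 kmol/m³.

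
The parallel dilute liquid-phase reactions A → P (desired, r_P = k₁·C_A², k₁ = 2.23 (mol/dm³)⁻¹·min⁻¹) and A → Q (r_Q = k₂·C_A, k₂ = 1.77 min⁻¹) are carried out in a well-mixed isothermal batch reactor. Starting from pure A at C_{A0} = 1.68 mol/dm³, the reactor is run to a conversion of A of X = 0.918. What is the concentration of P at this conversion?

C_A = C_{A0}(1−X) = 0.1378 mol/dm³.
Along a PFR/batch, dC_Q/dC_A = −r_Q/(r_P+r_Q) = −k₂/(k₂+k₁·C_A).
Integrating from C_{A0} to C_A: C_Q = (1.77/2.23)·ln[(1.77+2.23·1.68)/(1.77+2.23·0.138)] = 0.7937·ln(5.516/2.077) = 0.7752 mol/dm³.
Then C_P = (C_{A0}−C_A) − C_Q = 1.542 − 0.7752 = 0.7670 mol/dm³.

0.767 mol/dm³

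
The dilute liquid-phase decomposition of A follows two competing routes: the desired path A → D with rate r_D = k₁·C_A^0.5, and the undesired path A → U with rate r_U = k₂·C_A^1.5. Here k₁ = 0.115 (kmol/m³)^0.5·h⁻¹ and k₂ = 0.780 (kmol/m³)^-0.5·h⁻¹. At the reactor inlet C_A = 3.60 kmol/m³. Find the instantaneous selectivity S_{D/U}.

0.0410

S_{D/U} = r_D/r_U = (k₁·C_A^0.5)/(k₂·C_A^1.5) = (k₁/k₂)·C_A⁻¹.
= (0.115×3.600^0.5) / (0.780×3.600^1.5) = 0.2182/5.328 = 0.0410.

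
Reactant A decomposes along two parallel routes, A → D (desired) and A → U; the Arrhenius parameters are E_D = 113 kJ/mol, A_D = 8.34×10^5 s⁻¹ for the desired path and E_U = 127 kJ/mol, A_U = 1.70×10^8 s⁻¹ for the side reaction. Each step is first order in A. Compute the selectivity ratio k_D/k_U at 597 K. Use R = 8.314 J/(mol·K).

Since both paths have the same order in A, the concentration cancels and S_{D/U} = k_D/k_U = (A_D/A_U)·exp[(E_U−E_D)/(RT)].
(E_U−E_D)/(RT) = (127−113)×10³/(8.314×597) = 14000/4963 = 2.821.
k_D/k_U = (8.34×10^5/1.70×10^8)·exp(2.821) = 0.004906 × 16.79 = 0.0824.
Since E_D < E_U, lowering the temperature improves selectivity toward D.

0.0824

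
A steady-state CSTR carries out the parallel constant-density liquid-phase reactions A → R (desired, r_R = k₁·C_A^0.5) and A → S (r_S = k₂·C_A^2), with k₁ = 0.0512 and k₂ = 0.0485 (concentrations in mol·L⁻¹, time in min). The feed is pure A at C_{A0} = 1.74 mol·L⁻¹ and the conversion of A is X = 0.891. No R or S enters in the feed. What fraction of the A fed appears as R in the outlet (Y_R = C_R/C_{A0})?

0.826

Exit C_A = C_{A0}(1−X) = 1.74×0.109 = 0.1897 mol·L⁻¹.
A CSTR operates uniformly at the exit composition, giving r_R = 0.02230 and r_S = 0.001745 (each k·C_A^n at C_A = 0.1897).
Fraction of consumed A going to R: r_R/(r_R+r_S) = 0.9274.
C_R = 0.9274·C_{A0}·X = 0.9274×1.74×0.891 = 1.44 mol·L⁻¹; Y_R = C_R/C_{A0} = 0.826.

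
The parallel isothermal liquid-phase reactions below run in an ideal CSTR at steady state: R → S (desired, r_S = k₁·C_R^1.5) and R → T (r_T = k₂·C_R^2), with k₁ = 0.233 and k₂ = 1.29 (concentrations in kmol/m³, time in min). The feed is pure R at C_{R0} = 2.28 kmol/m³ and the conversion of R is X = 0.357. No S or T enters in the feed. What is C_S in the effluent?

Exit C_R = C_{R0}(1−X) = 2.28×0.643 = 1.466 kmol/m³.
A CSTR operates uniformly at the exit composition, giving r_S = 0.4136 and r_T = 2.773 (each k·C_R^n at C_R = 1.466).
Fraction of consumed R going to S: r_S/(r_S+r_T) = 0.1298.
C_S = 0.1298·C_{R0}·X = 0.1298×2.28×0.357 = 0.106 kmol/m³.

0.106 kmol/m³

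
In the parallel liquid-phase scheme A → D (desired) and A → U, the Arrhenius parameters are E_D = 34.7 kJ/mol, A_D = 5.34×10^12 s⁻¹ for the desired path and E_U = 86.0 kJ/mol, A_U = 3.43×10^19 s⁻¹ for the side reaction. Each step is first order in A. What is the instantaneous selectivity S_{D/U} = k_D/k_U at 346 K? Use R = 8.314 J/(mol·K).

8.65

With equal orders, S_{D/U} = k_D/k_U = (A_D/A_U)·exp[(E_U−E_D)/(RT)].
(E_U−E_D)/(RT) = (86.0−34.7)×10³/(8.314×346) = 51300/2877 = 17.83.
k_D/k_U = (5.34×10^12/3.43×10^19)·exp(17.83) = 1.557×10^-7 × 5.558×10^7 = 8.65.
Since E_D < E_U, lowering the temperature improves selectivity toward D.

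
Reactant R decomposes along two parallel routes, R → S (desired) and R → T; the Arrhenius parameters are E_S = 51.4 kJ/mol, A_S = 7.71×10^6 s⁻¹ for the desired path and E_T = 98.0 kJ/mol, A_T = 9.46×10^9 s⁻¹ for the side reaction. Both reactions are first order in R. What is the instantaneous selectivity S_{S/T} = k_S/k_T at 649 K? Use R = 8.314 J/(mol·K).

k_S/k_T = (A_S/A_T)·exp[−(E_S−E_T)/(RT)] = (A_S/A_T)·exp[(E_T−E_S)/(RT)].
(E_T−E_S)/(RT) = (98.0−51.4)×10³/(8.314×649) = 46600/5396 = 8.636.
k_S/k_T = (7.71×10^6/9.46×10^9)·exp(8.636) = 8.150×10^-4 × 5633 = 4.59.
Since E_S < E_T, lowering the temperature improves selectivity toward S.

4.59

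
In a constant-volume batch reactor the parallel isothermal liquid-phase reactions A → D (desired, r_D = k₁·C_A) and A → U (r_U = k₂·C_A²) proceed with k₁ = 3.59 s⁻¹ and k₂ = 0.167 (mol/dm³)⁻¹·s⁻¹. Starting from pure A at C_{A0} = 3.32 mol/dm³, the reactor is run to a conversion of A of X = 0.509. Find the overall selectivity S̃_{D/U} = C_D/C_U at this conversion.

C_A = C_{A0}(1−X) = 1.630 mol/dm³.
Along a PFR/batch, dC_D/dC_A = −r_D/(r_D+r_U) = −k₁/(k₁+k₂·C_A).
Integrating from C_{A0} to C_A: C_D = (3.59/0.167)·ln[(3.59+0.167·3.32)/(3.59+0.167·1.63)] = 21.50·ln(4.144/3.862) = 1.516 mol/dm³.
C_U = (C_{A0}−C_A)−C_D = 0.1738 mol/dm³; S̃_{D/U} = 1.516/0.1738 = 8.72.

8.72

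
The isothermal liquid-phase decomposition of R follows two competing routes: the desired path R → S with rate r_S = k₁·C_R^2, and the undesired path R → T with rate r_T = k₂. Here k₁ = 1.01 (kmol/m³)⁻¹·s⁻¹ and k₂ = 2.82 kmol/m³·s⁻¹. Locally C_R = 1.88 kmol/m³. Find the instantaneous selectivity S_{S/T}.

1.27

S_{S/T} = r_S/r_T = (k₁·C_R^2)/(k₂) = (k₁/k₂)·C_R^2.
= (1.01×1.880^2) / (2.82) = 3.570/2.820 = 1.27.
Since the desired path is higher order in R, keeping C_R high (PFR or concentrated feed) favours S.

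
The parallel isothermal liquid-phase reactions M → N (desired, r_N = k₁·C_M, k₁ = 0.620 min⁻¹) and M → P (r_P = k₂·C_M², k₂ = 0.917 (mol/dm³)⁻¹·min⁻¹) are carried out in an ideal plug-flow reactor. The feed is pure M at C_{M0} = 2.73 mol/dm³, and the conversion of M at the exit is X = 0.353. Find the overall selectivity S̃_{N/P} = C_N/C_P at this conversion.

C_M = C_{M0}(1−X) = 1.766 mol/dm³.
Along a PFR/batch, dC_N/dC_M = −r_N/(r_N+r_P) = −k₁/(k₁+k₂·C_M).
Integrating from C_{M0} to C_M: C_N = (0.620/0.917)·ln[(0.620+0.917·2.73)/(0.620+0.917·1.77)] = 0.6761·ln(3.123/2.240) = 0.2249 mol/dm³.
C_P = (C_{M0}−C_M)−C_N = 0.7388 mol/dm³; S̃_{N/P} = 0.2249/0.7388 = 0.304.

0.304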